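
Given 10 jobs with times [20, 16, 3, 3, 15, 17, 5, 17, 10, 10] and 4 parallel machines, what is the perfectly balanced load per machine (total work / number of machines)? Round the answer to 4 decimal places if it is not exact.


Total processing time = 20 + 16 + 3 + 3 + 15 + 17 + 5 + 17 + 10 + 10 = 116
Number of machines = 4
Ideal balanced load = 116 / 4 = 29.0

29.0


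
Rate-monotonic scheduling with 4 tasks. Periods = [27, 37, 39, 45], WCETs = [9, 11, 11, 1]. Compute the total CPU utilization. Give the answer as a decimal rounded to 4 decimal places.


Compute individual utilizations (exact fractions):
  Task 1: C/T = 9/27 = 1/3 (approx. 0.3333)
  Task 2: C/T = 11/37 (approx. 0.2973)
  Task 3: C/T = 11/39 (approx. 0.2821)
  Task 4: C/T = 1/45 (approx. 0.0222)
Total utilization U = 1/3 + 11/37 + 11/39 + 1/45 = 20236/21645
Rounded to 4 decimal places: U = 0.9349
RM (Liu & Layland) bound for 4 tasks = 0.756828; compare with U = 20236/21645 (approx. 0.934904)
bound < U <= 1, so the RM sufficient condition is not met (inconclusive; an exact test such as response-time analysis is needed).

0.9349


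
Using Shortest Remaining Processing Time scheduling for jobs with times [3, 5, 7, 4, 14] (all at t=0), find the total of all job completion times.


Since all jobs arrive at t=0, SRPT equals SPT ordering.
SPT order: [3, 4, 5, 7, 14]
Completion times:
  Job 1: p=3, C=3
  Job 2: p=4, C=7
  Job 3: p=5, C=12
  Job 4: p=7, C=19
  Job 5: p=14, C=33
Total completion time = 3 + 7 + 12 + 19 + 33 = 74

74


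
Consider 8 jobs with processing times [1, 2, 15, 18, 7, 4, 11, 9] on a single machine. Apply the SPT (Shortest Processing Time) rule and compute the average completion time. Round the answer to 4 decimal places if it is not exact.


Sort jobs by processing time (SPT order): [1, 2, 4, 7, 9, 11, 15, 18]
Compute completion times sequentially:
  Job 1: processing = 1, completes at 1
  Job 2: processing = 2, completes at 3
  Job 3: processing = 4, completes at 7
  Job 4: processing = 7, completes at 14
  Job 5: processing = 9, completes at 23
  Job 6: processing = 11, completes at 34
  Job 7: processing = 15, completes at 49
  Job 8: processing = 18, completes at 67
Sum of completion times = 198
Average completion time = 198/8 = 24.75

24.75


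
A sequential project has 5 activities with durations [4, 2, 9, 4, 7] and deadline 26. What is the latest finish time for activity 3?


LF(activity 3) = deadline - sum of successor durations
Successors: activities 4 through 5 with durations [4, 7]
Sum of successor durations = 11
LF = 26 - 11 = 15

15


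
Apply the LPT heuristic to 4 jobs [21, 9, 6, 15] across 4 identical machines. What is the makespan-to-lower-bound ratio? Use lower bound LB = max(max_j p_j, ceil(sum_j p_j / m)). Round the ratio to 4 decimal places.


LPT order: [21, 15, 9, 6]
Machine loads after assignment: [21, 15, 9, 6]
LPT makespan = 21
Lower bound = max(max_job, ceil(total/4)) = max(21, 13) = 21
Ratio = 21 / 21 = 1.0

1.0


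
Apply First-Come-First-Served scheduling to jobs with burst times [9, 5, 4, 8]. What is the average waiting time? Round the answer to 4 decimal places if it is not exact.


FCFS order (as given): [9, 5, 4, 8]
Waiting times:
  Job 1: wait = 0
  Job 2: wait = 9
  Job 3: wait = 14
  Job 4: wait = 18
Sum of waiting times = 41
Average waiting time = 41/4 = 10.25

10.25


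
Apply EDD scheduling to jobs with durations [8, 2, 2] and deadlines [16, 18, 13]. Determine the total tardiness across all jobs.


Sort by due date (EDD order): [(2, 13), (8, 16), (2, 18)]
Compute completion times and tardiness:
  Job 1: p=2, d=13, C=2, tardiness=max(0,2-13)=0
  Job 2: p=8, d=16, C=10, tardiness=max(0,10-16)=0
  Job 3: p=2, d=18, C=12, tardiness=max(0,12-18)=0
Total tardiness = 0

0


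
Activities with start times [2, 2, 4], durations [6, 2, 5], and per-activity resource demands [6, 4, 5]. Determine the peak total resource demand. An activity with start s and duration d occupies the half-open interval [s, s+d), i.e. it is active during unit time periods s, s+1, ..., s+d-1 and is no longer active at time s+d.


Each activity i is active on [start_i, start_i + duration_i).
Compute total resource usage per time slot:
  t=0: active resources = [], total = 0
  t=1: active resources = [], total = 0
  t=2: active resources = [6, 4], total = 10
  t=3: active resources = [6, 4], total = 10
  t=4: active resources = [6, 5], total = 11
  t=5: active resources = [6, 5], total = 11
  t=6: active resources = [6, 5], total = 11
  t=7: active resources = [6, 5], total = 11
  t=8: active resources = [5], total = 5
Peak resource demand = 11

11


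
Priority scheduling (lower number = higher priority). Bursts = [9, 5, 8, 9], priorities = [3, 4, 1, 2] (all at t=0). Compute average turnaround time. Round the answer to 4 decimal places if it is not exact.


Sort by priority (ascending = highest first):
Order: [(1, 8), (2, 9), (3, 9), (4, 5)]
Completion times:
  Priority 1, burst=8, C=8
  Priority 2, burst=9, C=17
  Priority 3, burst=9, C=26
  Priority 4, burst=5, C=31
Average turnaround = 82/4 = 20.5

20.5


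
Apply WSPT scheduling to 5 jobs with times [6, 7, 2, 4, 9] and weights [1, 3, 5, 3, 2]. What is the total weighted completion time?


Compute p/w ratios and sort ascending (WSPT): [(2, 5), (4, 3), (7, 3), (9, 2), (6, 1)]
Compute weighted completion times:
  Job (p=2,w=5): C=2, w*C=5*2=10
  Job (p=4,w=3): C=6, w*C=3*6=18
  Job (p=7,w=3): C=13, w*C=3*13=39
  Job (p=9,w=2): C=22, w*C=2*22=44
  Job (p=6,w=1): C=28, w*C=1*28=28
Total weighted completion time = 139

139


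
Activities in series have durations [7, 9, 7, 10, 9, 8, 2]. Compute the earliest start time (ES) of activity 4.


Activity 4 starts after activities 1 through 3 complete.
Predecessor durations: [7, 9, 7]
ES = 7 + 9 + 7 = 23

23


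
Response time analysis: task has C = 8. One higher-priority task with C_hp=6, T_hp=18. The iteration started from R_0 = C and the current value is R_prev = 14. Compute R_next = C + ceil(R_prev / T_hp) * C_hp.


R_next = C + ceil(R_prev / T_hp) * C_hp
ceil(14 / 18) = ceil(0.7778) = 1
Interference = 1 * 6 = 6
R_next = 8 + 6 = 14
R_next = R_prev, so the iteration has converged (response time = 14).

14


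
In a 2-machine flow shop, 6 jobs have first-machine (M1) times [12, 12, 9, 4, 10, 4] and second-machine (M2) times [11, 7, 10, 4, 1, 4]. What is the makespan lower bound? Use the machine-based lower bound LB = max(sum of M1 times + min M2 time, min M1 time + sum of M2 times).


LB1 = sum(M1 times) + min(M2 times) = 51 + 1 = 52
LB2 = min(M1 times) + sum(M2 times) = 4 + 37 = 41
Lower bound = max(LB1, LB2) = max(52, 41) = 52

52


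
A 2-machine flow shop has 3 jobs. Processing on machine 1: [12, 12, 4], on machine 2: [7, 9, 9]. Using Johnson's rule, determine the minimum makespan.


Apply Johnson's rule:
  Group 1 (a <= b): [(3, 4, 9)]
  Group 2 (a > b): [(2, 12, 9), (1, 12, 7)]
Optimal job order: [3, 2, 1]
Schedule:
  Job 3: M1 done at 4, M2 done at 13
  Job 2: M1 done at 16, M2 done at 25
  Job 1: M1 done at 28, M2 done at 35
Makespan = 35

35


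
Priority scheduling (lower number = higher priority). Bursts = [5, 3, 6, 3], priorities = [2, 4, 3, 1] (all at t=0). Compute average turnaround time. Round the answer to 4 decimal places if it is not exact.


Sort by priority (ascending = highest first):
Order: [(1, 3), (2, 5), (3, 6), (4, 3)]
Completion times:
  Priority 1, burst=3, C=3
  Priority 2, burst=5, C=8
  Priority 3, burst=6, C=14
  Priority 4, burst=3, C=17
Average turnaround = 42/4 = 10.5

10.5


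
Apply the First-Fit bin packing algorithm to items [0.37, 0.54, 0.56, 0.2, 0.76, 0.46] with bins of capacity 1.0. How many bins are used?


Place items sequentially using First-Fit:
  Item 0.37 -> new Bin 1
  Item 0.54 -> Bin 1 (now 0.91)
  Item 0.56 -> new Bin 2
  Item 0.2 -> Bin 2 (now 0.76)
  Item 0.76 -> new Bin 3
  Item 0.46 -> new Bin 4
Total bins used = 4

4


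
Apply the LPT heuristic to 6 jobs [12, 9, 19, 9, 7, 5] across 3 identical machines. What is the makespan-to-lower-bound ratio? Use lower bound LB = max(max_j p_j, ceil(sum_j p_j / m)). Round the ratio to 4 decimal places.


LPT order: [19, 12, 9, 9, 7, 5]
Machine loads after assignment: [19, 19, 23]
LPT makespan = 23
Lower bound = max(max_job, ceil(total/3)) = max(19, 21) = 21
Ratio = 23 / 21 = 1.0952

1.0952


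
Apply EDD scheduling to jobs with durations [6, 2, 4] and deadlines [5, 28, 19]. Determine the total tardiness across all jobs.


Sort by due date (EDD order): [(6, 5), (4, 19), (2, 28)]
Compute completion times and tardiness:
  Job 1: p=6, d=5, C=6, tardiness=max(0,6-5)=1
  Job 2: p=4, d=19, C=10, tardiness=max(0,10-19)=0
  Job 3: p=2, d=28, C=12, tardiness=max(0,12-28)=0
Total tardiness = 1

1


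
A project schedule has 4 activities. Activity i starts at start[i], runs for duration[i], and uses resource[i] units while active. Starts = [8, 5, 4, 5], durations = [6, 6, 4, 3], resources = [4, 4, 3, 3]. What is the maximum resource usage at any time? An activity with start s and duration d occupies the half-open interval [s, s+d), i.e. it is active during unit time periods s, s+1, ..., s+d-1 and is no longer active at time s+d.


Each activity i is active on [start_i, start_i + duration_i).
Compute total resource usage per time slot:
  t=0: active resources = [], total = 0
  t=1: active resources = [], total = 0
  t=2: active resources = [], total = 0
  t=3: active resources = [], total = 0
  t=4: active resources = [3], total = 3
  t=5: active resources = [4, 3, 3], total = 10
  t=6: active resources = [4, 3, 3], total = 10
  t=7: active resources = [4, 3, 3], total = 10
  t=8: active resources = [4, 4], total = 8
  t=9: active resources = [4, 4], total = 8
  t=10: active resources = [4, 4], total = 8
  t=11: active resources = [4], total = 4
  t=12: active resources = [4], total = 4
  t=13: active resources = [4], total = 4
Peak resource demand = 10

10


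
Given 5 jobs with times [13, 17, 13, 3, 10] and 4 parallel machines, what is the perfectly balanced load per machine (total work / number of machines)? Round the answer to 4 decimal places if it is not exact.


Total processing time = 13 + 17 + 13 + 3 + 10 = 56
Number of machines = 4
Ideal balanced load = 56 / 4 = 14.0

14.0


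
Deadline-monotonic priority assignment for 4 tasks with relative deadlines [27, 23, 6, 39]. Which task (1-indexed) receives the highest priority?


Sort tasks by relative deadline (ascending):
  Task 3: deadline = 6
  Task 2: deadline = 23
  Task 1: deadline = 27
  Task 4: deadline = 39
Priority order (highest first): [3, 2, 1, 4]
Highest priority task = 3

3


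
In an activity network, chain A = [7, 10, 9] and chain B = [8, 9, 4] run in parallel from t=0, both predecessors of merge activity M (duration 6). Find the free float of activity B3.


ES(B3) = sum of predecessors on chain B = 17
EF(B3) = ES + duration = 17 + 4 = 21
Successor of B3 is M. ES(M) = max(sum(A), sum(B)) = max(26, 21) = 26
Free float = ES(successor) - EF(current) = 26 - 21 = 5

5


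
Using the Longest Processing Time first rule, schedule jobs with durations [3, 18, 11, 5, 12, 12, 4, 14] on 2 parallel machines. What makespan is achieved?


Sort jobs in decreasing order (LPT): [18, 14, 12, 12, 11, 5, 4, 3]
Assign each job to the least loaded machine:
  Machine 1: jobs [18, 12, 5, 4], load = 39
  Machine 2: jobs [14, 12, 11, 3], load = 40
Makespan = max load = 40

40


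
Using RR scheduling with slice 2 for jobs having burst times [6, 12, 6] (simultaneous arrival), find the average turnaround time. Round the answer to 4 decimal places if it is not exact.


Time quantum = 2
Execution trace:
  J1 runs 2 units, time = 2
  J2 runs 2 units, time = 4
  J3 runs 2 units, time = 6
  J1 runs 2 units, time = 8
  J2 runs 2 units, time = 10
  J3 runs 2 units, time = 12
  J1 runs 2 units, time = 14
  J2 runs 2 units, time = 16
  J3 runs 2 units, time = 18
  J2 runs 2 units, time = 20
  J2 runs 2 units, time = 22
  J2 runs 2 units, time = 24
Finish times: [14, 24, 18]
Average turnaround = 56/3 = 18.6667

18.6667


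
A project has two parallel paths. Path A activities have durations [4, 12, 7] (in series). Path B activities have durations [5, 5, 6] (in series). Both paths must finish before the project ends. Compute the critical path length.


Path A total = 4 + 12 + 7 = 23
Path B total = 5 + 5 + 6 = 16
Critical path = longest path = max(23, 16) = 23

23


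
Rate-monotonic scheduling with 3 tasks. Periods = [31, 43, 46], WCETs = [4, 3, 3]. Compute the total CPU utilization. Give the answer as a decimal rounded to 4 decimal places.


Compute individual utilizations (exact fractions):
  Task 1: C/T = 4/31 (approx. 0.129)
  Task 2: C/T = 3/43 (approx. 0.0698)
  Task 3: C/T = 3/46 (approx. 0.0652)
Total utilization U = 4/31 + 3/43 + 3/46 = 16189/61318
Rounded to 4 decimal places: U = 0.2640
RM (Liu & Layland) bound for 3 tasks = 0.779763; compare with U = 16189/61318 (approx. 0.264017)
U <= bound, so schedulable by RM sufficient condition.

0.2640


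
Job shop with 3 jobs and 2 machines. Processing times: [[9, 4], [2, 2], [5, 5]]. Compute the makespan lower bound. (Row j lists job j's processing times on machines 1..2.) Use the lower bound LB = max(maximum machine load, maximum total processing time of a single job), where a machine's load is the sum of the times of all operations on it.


Machine loads:
  Machine 1: 9 + 2 + 5 = 16
  Machine 2: 4 + 2 + 5 = 11
Max machine load = 16
Job totals:
  Job 1: 13
  Job 2: 4
  Job 3: 10
Max job total = 13
Lower bound = max(16, 13) = 16

16


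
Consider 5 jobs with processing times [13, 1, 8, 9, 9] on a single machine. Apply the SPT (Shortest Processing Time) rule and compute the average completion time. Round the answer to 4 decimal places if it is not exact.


Sort jobs by processing time (SPT order): [1, 8, 9, 9, 13]
Compute completion times sequentially:
  Job 1: processing = 1, completes at 1
  Job 2: processing = 8, completes at 9
  Job 3: processing = 9, completes at 18
  Job 4: processing = 9, completes at 27
  Job 5: processing = 13, completes at 40
Sum of completion times = 95
Average completion time = 95/5 = 19.0

19.0


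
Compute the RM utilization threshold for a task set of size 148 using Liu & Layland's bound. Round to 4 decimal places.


Compute 2^(1/148) = 1.0046944113
Subtract 1: 1.0046944113 - 1 = 0.0046944113
Multiply by n: 148 * 0.0046944113 = 0.6947728724
Round to 4 dp: 0.6948

0.6948


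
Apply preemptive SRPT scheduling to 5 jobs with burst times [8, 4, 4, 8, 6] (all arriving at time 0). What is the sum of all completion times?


Since all jobs arrive at t=0, SRPT equals SPT ordering.
SPT order: [4, 4, 6, 8, 8]
Completion times:
  Job 1: p=4, C=4
  Job 2: p=4, C=8
  Job 3: p=6, C=14
  Job 4: p=8, C=22
  Job 5: p=8, C=30
Total completion time = 4 + 8 + 14 + 22 + 30 = 78

78


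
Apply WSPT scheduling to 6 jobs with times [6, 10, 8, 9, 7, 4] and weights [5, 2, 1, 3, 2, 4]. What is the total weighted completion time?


Compute p/w ratios and sort ascending (WSPT): [(4, 4), (6, 5), (9, 3), (7, 2), (10, 2), (8, 1)]
Compute weighted completion times:
  Job (p=4,w=4): C=4, w*C=4*4=16
  Job (p=6,w=5): C=10, w*C=5*10=50
  Job (p=9,w=3): C=19, w*C=3*19=57
  Job (p=7,w=2): C=26, w*C=2*26=52
  Job (p=10,w=2): C=36, w*C=2*36=72
  Job (p=8,w=1): C=44, w*C=1*44=44
Total weighted completion time = 291

291


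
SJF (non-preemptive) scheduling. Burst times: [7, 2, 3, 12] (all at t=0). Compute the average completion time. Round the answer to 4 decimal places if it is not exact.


SJF order (ascending): [2, 3, 7, 12]
Completion times:
  Job 1: burst=2, C=2
  Job 2: burst=3, C=5
  Job 3: burst=7, C=12
  Job 4: burst=12, C=24
Average completion = 43/4 = 10.75

10.75


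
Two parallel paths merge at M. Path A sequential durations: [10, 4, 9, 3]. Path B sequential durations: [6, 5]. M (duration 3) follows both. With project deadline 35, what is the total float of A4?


Forward pass: ES(A4) = sum of predecessors on chain A = 23
EF = ES + duration = 23 + 3 = 26
Backward pass: LF(M) = deadline = 35; LS(M) = 35 - 3 = 32
LF(A4) = LS(M) - sum(successors on chain A) = 32 - 0 = 32
LS = LF - duration = 32 - 3 = 29
Total float = LS - ES = 29 - 23 = 6

6


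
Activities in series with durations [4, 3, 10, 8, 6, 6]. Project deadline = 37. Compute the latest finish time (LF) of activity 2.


LF(activity 2) = deadline - sum of successor durations
Successors: activities 3 through 6 with durations [10, 8, 6, 6]
Sum of successor durations = 30
LF = 37 - 30 = 7

7


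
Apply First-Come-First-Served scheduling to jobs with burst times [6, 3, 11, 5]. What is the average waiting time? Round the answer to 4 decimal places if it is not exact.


FCFS order (as given): [6, 3, 11, 5]
Waiting times:
  Job 1: wait = 0
  Job 2: wait = 6
  Job 3: wait = 9
  Job 4: wait = 20
Sum of waiting times = 35
Average waiting time = 35/4 = 8.75

8.75


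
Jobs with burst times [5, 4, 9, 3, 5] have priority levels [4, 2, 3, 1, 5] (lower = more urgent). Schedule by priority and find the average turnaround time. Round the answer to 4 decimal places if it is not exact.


Sort by priority (ascending = highest first):
Order: [(1, 3), (2, 4), (3, 9), (4, 5), (5, 5)]
Completion times:
  Priority 1, burst=3, C=3
  Priority 2, burst=4, C=7
  Priority 3, burst=9, C=16
  Priority 4, burst=5, C=21
  Priority 5, burst=5, C=26
Average turnaround = 73/5 = 14.6

14.6


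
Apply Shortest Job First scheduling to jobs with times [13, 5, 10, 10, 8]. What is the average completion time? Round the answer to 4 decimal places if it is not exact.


SJF order (ascending): [5, 8, 10, 10, 13]
Completion times:
  Job 1: burst=5, C=5
  Job 2: burst=8, C=13
  Job 3: burst=10, C=23
  Job 4: burst=10, C=33
  Job 5: burst=13, C=46
Average completion = 120/5 = 24.0

24.0


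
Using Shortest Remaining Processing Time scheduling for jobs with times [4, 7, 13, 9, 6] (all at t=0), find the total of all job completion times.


Since all jobs arrive at t=0, SRPT equals SPT ordering.
SPT order: [4, 6, 7, 9, 13]
Completion times:
  Job 1: p=4, C=4
  Job 2: p=6, C=10
  Job 3: p=7, C=17
  Job 4: p=9, C=26
  Job 5: p=13, C=39
Total completion time = 4 + 10 + 17 + 26 + 39 = 96

96


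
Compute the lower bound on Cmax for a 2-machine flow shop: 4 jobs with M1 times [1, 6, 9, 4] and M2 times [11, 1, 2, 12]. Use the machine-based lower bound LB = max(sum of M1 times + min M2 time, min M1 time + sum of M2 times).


LB1 = sum(M1 times) + min(M2 times) = 20 + 1 = 21
LB2 = min(M1 times) + sum(M2 times) = 1 + 26 = 27
Lower bound = max(LB1, LB2) = max(21, 27) = 27

27


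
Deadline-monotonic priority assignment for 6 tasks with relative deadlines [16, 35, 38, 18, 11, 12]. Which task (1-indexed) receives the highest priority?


Sort tasks by relative deadline (ascending):
  Task 5: deadline = 11
  Task 6: deadline = 12
  Task 1: deadline = 16
  Task 4: deadline = 18
  Task 2: deadline = 35
  Task 3: deadline = 38
Priority order (highest first): [5, 6, 1, 4, 2, 3]
Highest priority task = 5

5


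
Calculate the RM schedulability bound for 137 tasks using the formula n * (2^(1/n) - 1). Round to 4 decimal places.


Compute 2^(1/137) = 1.0050722892
Subtract 1: 1.0050722892 - 1 = 0.0050722892
Multiply by n: 137 * 0.0050722892 = 0.6949036204
Round to 4 dp: 0.6949

0.6949


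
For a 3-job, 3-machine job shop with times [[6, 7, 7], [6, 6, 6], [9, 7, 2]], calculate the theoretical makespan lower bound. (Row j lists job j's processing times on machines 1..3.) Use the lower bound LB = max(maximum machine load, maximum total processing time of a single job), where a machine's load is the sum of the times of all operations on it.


Machine loads:
  Machine 1: 6 + 6 + 9 = 21
  Machine 2: 7 + 6 + 7 = 20
  Machine 3: 7 + 6 + 2 = 15
Max machine load = 21
Job totals:
  Job 1: 20
  Job 2: 18
  Job 3: 18
Max job total = 20
Lower bound = max(21, 20) = 21

21


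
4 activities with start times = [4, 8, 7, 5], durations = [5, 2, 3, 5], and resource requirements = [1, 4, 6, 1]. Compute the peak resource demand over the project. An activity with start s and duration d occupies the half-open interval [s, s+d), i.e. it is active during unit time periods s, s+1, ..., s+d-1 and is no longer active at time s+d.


Each activity i is active on [start_i, start_i + duration_i).
Compute total resource usage per time slot:
  t=0: active resources = [], total = 0
  t=1: active resources = [], total = 0
  t=2: active resources = [], total = 0
  t=3: active resources = [], total = 0
  t=4: active resources = [1], total = 1
  t=5: active resources = [1, 1], total = 2
  t=6: active resources = [1, 1], total = 2
  t=7: active resources = [1, 6, 1], total = 8
  t=8: active resources = [1, 4, 6, 1], total = 12
  t=9: active resources = [4, 6, 1], total = 11
Peak resource demand = 12

12


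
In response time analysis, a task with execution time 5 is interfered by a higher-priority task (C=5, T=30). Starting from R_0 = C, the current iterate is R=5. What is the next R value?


R_next = C + ceil(R_prev / T_hp) * C_hp
ceil(5 / 30) = ceil(0.1667) = 1
Interference = 1 * 5 = 5
R_next = 5 + 5 = 10

10


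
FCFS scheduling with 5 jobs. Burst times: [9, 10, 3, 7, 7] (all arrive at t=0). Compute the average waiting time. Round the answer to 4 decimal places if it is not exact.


FCFS order (as given): [9, 10, 3, 7, 7]
Waiting times:
  Job 1: wait = 0
  Job 2: wait = 9
  Job 3: wait = 19
  Job 4: wait = 22
  Job 5: wait = 29
Sum of waiting times = 79
Average waiting time = 79/5 = 15.8

15.8


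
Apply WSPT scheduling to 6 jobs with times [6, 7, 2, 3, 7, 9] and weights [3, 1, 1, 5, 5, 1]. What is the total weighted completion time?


Compute p/w ratios and sort ascending (WSPT): [(3, 5), (7, 5), (6, 3), (2, 1), (7, 1), (9, 1)]
Compute weighted completion times:
  Job (p=3,w=5): C=3, w*C=5*3=15
  Job (p=7,w=5): C=10, w*C=5*10=50
  Job (p=6,w=3): C=16, w*C=3*16=48
  Job (p=2,w=1): C=18, w*C=1*18=18
  Job (p=7,w=1): C=25, w*C=1*25=25
  Job (p=9,w=1): C=34, w*C=1*34=34
Total weighted completion time = 190

190


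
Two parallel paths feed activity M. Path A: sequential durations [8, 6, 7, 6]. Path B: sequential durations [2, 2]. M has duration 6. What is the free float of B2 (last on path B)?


ES(B2) = sum of predecessors on chain B = 2
EF(B2) = ES + duration = 2 + 2 = 4
Successor of B2 is M. ES(M) = max(sum(A), sum(B)) = max(27, 4) = 27
Free float = ES(successor) - EF(current) = 27 - 4 = 23

23


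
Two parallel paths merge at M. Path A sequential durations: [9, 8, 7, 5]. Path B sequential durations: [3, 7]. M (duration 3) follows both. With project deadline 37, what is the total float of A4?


Forward pass: ES(A4) = sum of predecessors on chain A = 24
EF = ES + duration = 24 + 5 = 29
Backward pass: LF(M) = deadline = 37; LS(M) = 37 - 3 = 34
LF(A4) = LS(M) - sum(successors on chain A) = 34 - 0 = 34
LS = LF - duration = 34 - 5 = 29
Total float = LS - ES = 29 - 24 = 5

5


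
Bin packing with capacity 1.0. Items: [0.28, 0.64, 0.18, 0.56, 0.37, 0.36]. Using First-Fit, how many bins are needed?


Place items sequentially using First-Fit:
  Item 0.28 -> new Bin 1
  Item 0.64 -> Bin 1 (now 0.92)
  Item 0.18 -> new Bin 2
  Item 0.56 -> Bin 2 (now 0.74)
  Item 0.37 -> new Bin 3
  Item 0.36 -> Bin 3 (now 0.73)
Total bins used = 3

3


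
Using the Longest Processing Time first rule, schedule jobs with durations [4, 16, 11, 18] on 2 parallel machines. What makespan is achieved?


Sort jobs in decreasing order (LPT): [18, 16, 11, 4]
Assign each job to the least loaded machine:
  Machine 1: jobs [18, 4], load = 22
  Machine 2: jobs [16, 11], load = 27
Makespan = max load = 27

27


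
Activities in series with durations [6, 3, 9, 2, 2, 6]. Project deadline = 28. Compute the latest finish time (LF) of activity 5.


LF(activity 5) = deadline - sum of successor durations
Successors: activities 6 through 6 with durations [6]
Sum of successor durations = 6
LF = 28 - 6 = 22

22


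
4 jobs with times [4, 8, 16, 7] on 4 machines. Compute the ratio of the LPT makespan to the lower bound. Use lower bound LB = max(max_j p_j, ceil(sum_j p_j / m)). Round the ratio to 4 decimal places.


LPT order: [16, 8, 7, 4]
Machine loads after assignment: [16, 8, 7, 4]
LPT makespan = 16
Lower bound = max(max_job, ceil(total/4)) = max(16, 9) = 16
Ratio = 16 / 16 = 1.0

1.0


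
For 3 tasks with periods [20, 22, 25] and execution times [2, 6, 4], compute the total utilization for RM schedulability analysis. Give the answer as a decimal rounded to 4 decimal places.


Compute individual utilizations (exact fractions):
  Task 1: C/T = 2/20 = 1/10 (approx. 0.1)
  Task 2: C/T = 6/22 = 3/11 (approx. 0.2727)
  Task 3: C/T = 4/25 (approx. 0.16)
Total utilization U = 1/10 + 3/11 + 4/25 = 293/550
Rounded to 4 decimal places: U = 0.5327
RM (Liu & Layland) bound for 3 tasks = 0.779763; compare with U = 293/550 (approx. 0.532727)
U <= bound, so schedulable by RM sufficient condition.

0.5327


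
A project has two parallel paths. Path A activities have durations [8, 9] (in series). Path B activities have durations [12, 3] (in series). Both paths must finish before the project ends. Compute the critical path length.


Path A total = 8 + 9 = 17
Path B total = 12 + 3 = 15
Critical path = longest path = max(17, 15) = 17

17


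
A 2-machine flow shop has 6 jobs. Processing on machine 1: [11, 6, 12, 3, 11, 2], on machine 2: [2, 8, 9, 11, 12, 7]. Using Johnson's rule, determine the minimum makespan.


Apply Johnson's rule:
  Group 1 (a <= b): [(6, 2, 7), (4, 3, 11), (2, 6, 8), (5, 11, 12)]
  Group 2 (a > b): [(3, 12, 9), (1, 11, 2)]
Optimal job order: [6, 4, 2, 5, 3, 1]
Schedule:
  Job 6: M1 done at 2, M2 done at 9
  Job 4: M1 done at 5, M2 done at 20
  Job 2: M1 done at 11, M2 done at 28
  Job 5: M1 done at 22, M2 done at 40
  Job 3: M1 done at 34, M2 done at 49
  Job 1: M1 done at 45, M2 done at 51
Makespan = 51

51


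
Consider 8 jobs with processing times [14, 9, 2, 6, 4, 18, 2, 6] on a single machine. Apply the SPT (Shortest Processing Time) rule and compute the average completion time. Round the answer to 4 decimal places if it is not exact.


Sort jobs by processing time (SPT order): [2, 2, 4, 6, 6, 9, 14, 18]
Compute completion times sequentially:
  Job 1: processing = 2, completes at 2
  Job 2: processing = 2, completes at 4
  Job 3: processing = 4, completes at 8
  Job 4: processing = 6, completes at 14
  Job 5: processing = 6, completes at 20
  Job 6: processing = 9, completes at 29
  Job 7: processing = 14, completes at 43
  Job 8: processing = 18, completes at 61
Sum of completion times = 181
Average completion time = 181/8 = 22.625

22.625


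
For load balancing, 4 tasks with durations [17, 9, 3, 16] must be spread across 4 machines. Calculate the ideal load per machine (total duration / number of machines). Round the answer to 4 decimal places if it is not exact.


Total processing time = 17 + 9 + 3 + 16 = 45
Number of machines = 4
Ideal balanced load = 45 / 4 = 11.25

11.25


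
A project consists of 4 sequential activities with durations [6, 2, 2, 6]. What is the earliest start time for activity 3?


Activity 3 starts after activities 1 through 2 complete.
Predecessor durations: [6, 2]
ES = 6 + 2 = 8

8


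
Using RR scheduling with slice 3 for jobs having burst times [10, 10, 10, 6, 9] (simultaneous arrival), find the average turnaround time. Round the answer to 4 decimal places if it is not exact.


Time quantum = 3
Execution trace:
  J1 runs 3 units, time = 3
  J2 runs 3 units, time = 6
  J3 runs 3 units, time = 9
  J4 runs 3 units, time = 12
  J5 runs 3 units, time = 15
  J1 runs 3 units, time = 18
  J2 runs 3 units, time = 21
  J3 runs 3 units, time = 24
  J4 runs 3 units, time = 27
  J5 runs 3 units, time = 30
  J1 runs 3 units, time = 33
  J2 runs 3 units, time = 36
  J3 runs 3 units, time = 39
  J5 runs 3 units, time = 42
  J1 runs 1 units, time = 43
  J2 runs 1 units, time = 44
  J3 runs 1 units, time = 45
Finish times: [43, 44, 45, 27, 42]
Average turnaround = 201/5 = 40.2

40.2


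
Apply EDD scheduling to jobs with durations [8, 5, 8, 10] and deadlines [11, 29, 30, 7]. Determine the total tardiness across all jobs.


Sort by due date (EDD order): [(10, 7), (8, 11), (5, 29), (8, 30)]
Compute completion times and tardiness:
  Job 1: p=10, d=7, C=10, tardiness=max(0,10-7)=3
  Job 2: p=8, d=11, C=18, tardiness=max(0,18-11)=7
  Job 3: p=5, d=29, C=23, tardiness=max(0,23-29)=0
  Job 4: p=8, d=30, C=31, tardiness=max(0,31-30)=1
Total tardiness = 11

11


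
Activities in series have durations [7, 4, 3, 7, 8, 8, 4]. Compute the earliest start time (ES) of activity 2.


Activity 2 starts after activities 1 through 1 complete.
Predecessor durations: [7]
ES = 7 = 7

7


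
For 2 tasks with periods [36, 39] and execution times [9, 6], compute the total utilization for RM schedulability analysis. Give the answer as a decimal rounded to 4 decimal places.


Compute individual utilizations (exact fractions):
  Task 1: C/T = 9/36 = 1/4 (approx. 0.25)
  Task 2: C/T = 6/39 = 2/13 (approx. 0.1538)
Total utilization U = 1/4 + 2/13 = 21/52
Rounded to 4 decimal places: U = 0.4038
RM (Liu & Layland) bound for 2 tasks = 0.828427; compare with U = 21/52 (approx. 0.403846)
U <= bound, so schedulable by RM sufficient condition.

0.4038


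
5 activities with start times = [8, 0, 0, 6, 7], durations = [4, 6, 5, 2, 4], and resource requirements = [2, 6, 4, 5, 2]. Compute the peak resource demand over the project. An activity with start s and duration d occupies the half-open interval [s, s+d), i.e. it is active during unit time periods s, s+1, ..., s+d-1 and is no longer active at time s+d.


Each activity i is active on [start_i, start_i + duration_i).
Compute total resource usage per time slot:
  t=0: active resources = [6, 4], total = 10
  t=1: active resources = [6, 4], total = 10
  t=2: active resources = [6, 4], total = 10
  t=3: active resources = [6, 4], total = 10
  t=4: active resources = [6, 4], total = 10
  t=5: active resources = [6], total = 6
  t=6: active resources = [5], total = 5
  t=7: active resources = [5, 2], total = 7
  t=8: active resources = [2, 2], total = 4
  t=9: active resources = [2, 2], total = 4
  t=10: active resources = [2, 2], total = 4
  t=11: active resources = [2], total = 2
Peak resource demand = 10

10


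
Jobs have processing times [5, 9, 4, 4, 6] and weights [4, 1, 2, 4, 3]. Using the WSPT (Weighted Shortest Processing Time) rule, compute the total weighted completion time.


Compute p/w ratios and sort ascending (WSPT): [(4, 4), (5, 4), (4, 2), (6, 3), (9, 1)]
Compute weighted completion times:
  Job (p=4,w=4): C=4, w*C=4*4=16
  Job (p=5,w=4): C=9, w*C=4*9=36
  Job (p=4,w=2): C=13, w*C=2*13=26
  Job (p=6,w=3): C=19, w*C=3*19=57
  Job (p=9,w=1): C=28, w*C=1*28=28
Total weighted completion time = 163

163


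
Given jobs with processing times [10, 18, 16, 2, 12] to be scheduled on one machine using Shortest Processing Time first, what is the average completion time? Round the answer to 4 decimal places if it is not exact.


Sort jobs by processing time (SPT order): [2, 10, 12, 16, 18]
Compute completion times sequentially:
  Job 1: processing = 2, completes at 2
  Job 2: processing = 10, completes at 12
  Job 3: processing = 12, completes at 24
  Job 4: processing = 16, completes at 40
  Job 5: processing = 18, completes at 58
Sum of completion times = 136
Average completion time = 136/5 = 27.2

27.2


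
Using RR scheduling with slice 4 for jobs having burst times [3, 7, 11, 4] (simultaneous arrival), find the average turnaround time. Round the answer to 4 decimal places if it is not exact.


Time quantum = 4
Execution trace:
  J1 runs 3 units, time = 3
  J2 runs 4 units, time = 7
  J3 runs 4 units, time = 11
  J4 runs 4 units, time = 15
  J2 runs 3 units, time = 18
  J3 runs 4 units, time = 22
  J3 runs 3 units, time = 25
Finish times: [3, 18, 25, 15]
Average turnaround = 61/4 = 15.25

15.25


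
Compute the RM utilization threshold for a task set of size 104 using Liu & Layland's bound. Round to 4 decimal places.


Compute 2^(1/104) = 1.0066871365
Subtract 1: 1.0066871365 - 1 = 0.0066871365
Multiply by n: 104 * 0.0066871365 = 0.6954621960
Round to 4 dp: 0.6955

0.6955


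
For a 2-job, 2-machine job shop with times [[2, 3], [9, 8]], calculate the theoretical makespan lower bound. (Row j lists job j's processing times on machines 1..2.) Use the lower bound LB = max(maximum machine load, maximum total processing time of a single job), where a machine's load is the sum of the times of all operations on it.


Machine loads:
  Machine 1: 2 + 9 = 11
  Machine 2: 3 + 8 = 11
Max machine load = 11
Job totals:
  Job 1: 5
  Job 2: 17
Max job total = 17
Lower bound = max(11, 17) = 17

17


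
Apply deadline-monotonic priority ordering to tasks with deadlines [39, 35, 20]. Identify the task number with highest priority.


Sort tasks by relative deadline (ascending):
  Task 3: deadline = 20
  Task 2: deadline = 35
  Task 1: deadline = 39
Priority order (highest first): [3, 2, 1]
Highest priority task = 3

3


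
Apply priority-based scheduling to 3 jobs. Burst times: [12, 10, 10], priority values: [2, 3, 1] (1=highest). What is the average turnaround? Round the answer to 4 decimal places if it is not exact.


Sort by priority (ascending = highest first):
Order: [(1, 10), (2, 12), (3, 10)]
Completion times:
  Priority 1, burst=10, C=10
  Priority 2, burst=12, C=22
  Priority 3, burst=10, C=32
Average turnaround = 64/3 = 21.3333

21.3333


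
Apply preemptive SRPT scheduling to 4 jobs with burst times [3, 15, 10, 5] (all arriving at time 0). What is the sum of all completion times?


Since all jobs arrive at t=0, SRPT equals SPT ordering.
SPT order: [3, 5, 10, 15]
Completion times:
  Job 1: p=3, C=3
  Job 2: p=5, C=8
  Job 3: p=10, C=18
  Job 4: p=15, C=33
Total completion time = 3 + 8 + 18 + 33 = 62

62


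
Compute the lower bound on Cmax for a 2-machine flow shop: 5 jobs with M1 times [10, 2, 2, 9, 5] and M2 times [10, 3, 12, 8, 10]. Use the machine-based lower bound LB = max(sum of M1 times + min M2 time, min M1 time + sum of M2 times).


LB1 = sum(M1 times) + min(M2 times) = 28 + 3 = 31
LB2 = min(M1 times) + sum(M2 times) = 2 + 43 = 45
Lower bound = max(LB1, LB2) = max(31, 45) = 45

45


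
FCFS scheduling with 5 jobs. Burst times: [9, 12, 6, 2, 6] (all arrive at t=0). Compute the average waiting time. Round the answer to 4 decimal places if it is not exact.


FCFS order (as given): [9, 12, 6, 2, 6]
Waiting times:
  Job 1: wait = 0
  Job 2: wait = 9
  Job 3: wait = 21
  Job 4: wait = 27
  Job 5: wait = 29
Sum of waiting times = 86
Average waiting time = 86/5 = 17.2

17.2


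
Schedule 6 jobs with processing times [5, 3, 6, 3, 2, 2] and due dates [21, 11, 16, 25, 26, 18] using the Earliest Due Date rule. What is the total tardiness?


Sort by due date (EDD order): [(3, 11), (6, 16), (2, 18), (5, 21), (3, 25), (2, 26)]
Compute completion times and tardiness:
  Job 1: p=3, d=11, C=3, tardiness=max(0,3-11)=0
  Job 2: p=6, d=16, C=9, tardiness=max(0,9-16)=0
  Job 3: p=2, d=18, C=11, tardiness=max(0,11-18)=0
  Job 4: p=5, d=21, C=16, tardiness=max(0,16-21)=0
  Job 5: p=3, d=25, C=19, tardiness=max(0,19-25)=0
  Job 6: p=2, d=26, C=21, tardiness=max(0,21-26)=0
Total tardiness = 0

0


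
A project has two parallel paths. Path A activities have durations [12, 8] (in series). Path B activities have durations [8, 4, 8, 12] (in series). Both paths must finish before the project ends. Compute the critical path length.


Path A total = 12 + 8 = 20
Path B total = 8 + 4 + 8 + 12 = 32
Critical path = longest path = max(20, 32) = 32

32


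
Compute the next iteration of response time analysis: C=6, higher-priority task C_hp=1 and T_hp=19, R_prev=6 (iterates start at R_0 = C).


R_next = C + ceil(R_prev / T_hp) * C_hp
ceil(6 / 19) = ceil(0.3158) = 1
Interference = 1 * 1 = 1
R_next = 6 + 1 = 7

7


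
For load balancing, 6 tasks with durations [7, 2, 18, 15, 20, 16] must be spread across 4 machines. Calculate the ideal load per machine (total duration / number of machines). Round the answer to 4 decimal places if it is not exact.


Total processing time = 7 + 2 + 18 + 15 + 20 + 16 = 78
Number of machines = 4
Ideal balanced load = 78 / 4 = 19.5

19.5


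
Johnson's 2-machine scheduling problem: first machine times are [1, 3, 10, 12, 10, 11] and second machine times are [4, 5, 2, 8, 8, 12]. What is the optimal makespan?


Apply Johnson's rule:
  Group 1 (a <= b): [(1, 1, 4), (2, 3, 5), (6, 11, 12)]
  Group 2 (a > b): [(4, 12, 8), (5, 10, 8), (3, 10, 2)]
Optimal job order: [1, 2, 6, 4, 5, 3]
Schedule:
  Job 1: M1 done at 1, M2 done at 5
  Job 2: M1 done at 4, M2 done at 10
  Job 6: M1 done at 15, M2 done at 27
  Job 4: M1 done at 27, M2 done at 35
  Job 5: M1 done at 37, M2 done at 45
  Job 3: M1 done at 47, M2 done at 49
Makespan = 49

49


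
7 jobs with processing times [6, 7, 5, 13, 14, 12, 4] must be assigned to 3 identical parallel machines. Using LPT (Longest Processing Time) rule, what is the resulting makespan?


Sort jobs in decreasing order (LPT): [14, 13, 12, 7, 6, 5, 4]
Assign each job to the least loaded machine:
  Machine 1: jobs [14, 5, 4], load = 23
  Machine 2: jobs [13, 6], load = 19
  Machine 3: jobs [12, 7], load = 19
Makespan = max load = 23

23


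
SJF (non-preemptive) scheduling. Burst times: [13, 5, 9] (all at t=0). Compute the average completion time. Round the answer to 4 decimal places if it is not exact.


SJF order (ascending): [5, 9, 13]
Completion times:
  Job 1: burst=5, C=5
  Job 2: burst=9, C=14
  Job 3: burst=13, C=27
Average completion = 46/3 = 15.3333

15.3333


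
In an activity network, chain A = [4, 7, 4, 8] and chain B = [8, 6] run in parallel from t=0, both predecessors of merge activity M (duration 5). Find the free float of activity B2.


ES(B2) = sum of predecessors on chain B = 8
EF(B2) = ES + duration = 8 + 6 = 14
Successor of B2 is M. ES(M) = max(sum(A), sum(B)) = max(23, 14) = 23
Free float = ES(successor) - EF(current) = 23 - 14 = 9

9


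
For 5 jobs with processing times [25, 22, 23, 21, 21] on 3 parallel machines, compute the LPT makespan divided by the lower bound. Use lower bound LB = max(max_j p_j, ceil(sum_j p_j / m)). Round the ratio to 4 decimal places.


LPT order: [25, 23, 22, 21, 21]
Machine loads after assignment: [25, 44, 43]
LPT makespan = 44
Lower bound = max(max_job, ceil(total/3)) = max(25, 38) = 38
Ratio = 44 / 38 = 1.1579

1.1579


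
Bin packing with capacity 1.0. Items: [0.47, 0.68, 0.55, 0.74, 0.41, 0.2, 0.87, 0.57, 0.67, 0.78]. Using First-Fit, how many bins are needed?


Place items sequentially using First-Fit:
  Item 0.47 -> new Bin 1
  Item 0.68 -> new Bin 2
  Item 0.55 -> new Bin 3
  Item 0.74 -> new Bin 4
  Item 0.41 -> Bin 1 (now 0.88)
  Item 0.2 -> Bin 2 (now 0.88)
  Item 0.87 -> new Bin 5
  Item 0.57 -> new Bin 6
  Item 0.67 -> new Bin 7
  Item 0.78 -> new Bin 8
Total bins used = 8

8


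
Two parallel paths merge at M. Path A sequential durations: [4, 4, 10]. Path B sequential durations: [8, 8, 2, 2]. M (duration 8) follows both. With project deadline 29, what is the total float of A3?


Forward pass: ES(A3) = sum of predecessors on chain A = 8
EF = ES + duration = 8 + 10 = 18
Backward pass: LF(M) = deadline = 29; LS(M) = 29 - 8 = 21
LF(A3) = LS(M) - sum(successors on chain A) = 21 - 0 = 21
LS = LF - duration = 21 - 10 = 11
Total float = LS - ES = 11 - 8 = 3

3


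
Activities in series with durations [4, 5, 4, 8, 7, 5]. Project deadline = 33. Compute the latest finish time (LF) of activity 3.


LF(activity 3) = deadline - sum of successor durations
Successors: activities 4 through 6 with durations [8, 7, 5]
Sum of successor durations = 20
LF = 33 - 20 = 13

13


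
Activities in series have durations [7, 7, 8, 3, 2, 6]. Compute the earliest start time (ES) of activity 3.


Activity 3 starts after activities 1 through 2 complete.
Predecessor durations: [7, 7]
ES = 7 + 7 = 14

14
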